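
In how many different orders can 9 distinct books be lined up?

The number of ways to arrange 9 distinct objects is 9!.

Final answer: 9! = 362880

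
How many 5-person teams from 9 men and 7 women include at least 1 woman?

Sum over valid woman counts:
C(7,1)C(9,4) = 882
C(7,2)C(9,3) = 1764
C(7,3)C(9,2) = 1260
C(7,4)C(9,1) = 315
C(7,5)C(9,0) = 21
Total: 882 + 1764 + 1260 + 315 + 21.

Final answer: 4242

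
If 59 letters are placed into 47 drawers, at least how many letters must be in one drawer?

By the pigeonhole principle: ceiling(59/47).

Final answer: 2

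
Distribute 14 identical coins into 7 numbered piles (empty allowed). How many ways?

Stars and bars: C(n+k-1, k-1) = C(20,6).

Final answer: C(20,6) = 38760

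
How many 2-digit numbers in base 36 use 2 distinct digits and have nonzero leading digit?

First digit: 35 (nonzero). Second: 35 (not first). Third: 34, etc.
Total: 35 x 35.

Final answer: 1225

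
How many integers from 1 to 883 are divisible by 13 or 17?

Multiples of 13: 67. Multiples of 17: 51. Of both (lcm=221): 3.
By inclusion-exclusion: 67 + 51 - 3.

Final answer: 115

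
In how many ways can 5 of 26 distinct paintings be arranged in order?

P(26,5) = 26!/(26-5)! = 26!/21!.

Final answer: P(26,5) = 7893600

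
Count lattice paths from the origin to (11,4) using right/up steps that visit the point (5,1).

Paths (0,0)->(5,1): C(6,1) = 6.
Paths (5,1)->(11,4): C(9,3) = 84.
By multiplication principle: 6 x 84.

Final answer: 504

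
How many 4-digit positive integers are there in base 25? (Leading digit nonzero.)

Leading digit: 24 options (nonzero). Other 3 digit(s): 25 options each.
Total: 24 x 25^3.

Final answer: 375000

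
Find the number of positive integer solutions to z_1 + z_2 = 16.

Substitute z'_i = z_i - 1 (so z'_i >= 0). Then sum z'_i = 16 - 2 = 14.
Stars and bars: C(14+2-1, 2-1) = C(15,1).

Final answer: C(15,1) = 15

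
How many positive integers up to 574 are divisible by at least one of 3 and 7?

Multiples of 3: 191. Multiples of 7: 82. Of both (lcm=21): 27.
By inclusion-exclusion: 191 + 82 - 27.

Final answer: 246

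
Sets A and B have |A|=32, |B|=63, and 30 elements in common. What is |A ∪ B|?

|A union B| = |A| + |B| - |A intersect B| = 32 + 63 - 30.

Final answer: 65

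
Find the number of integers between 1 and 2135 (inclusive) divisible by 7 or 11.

Multiples of 7: 305. Multiples of 11: 194. Of both (lcm=77): 27.
By inclusion-exclusion: 305 + 194 - 27.

Final answer: 472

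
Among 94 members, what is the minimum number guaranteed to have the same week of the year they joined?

There are 52 possible values for week of the year they joined. With 94 members and 52 categories, by pigeonhole: ceiling(94/52).

Final answer: 2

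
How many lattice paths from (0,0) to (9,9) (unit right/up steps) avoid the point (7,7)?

Total paths to (9,9): C(18,9) = 48620.
Paths through (7,7): C(14,7) x C(4,2) = 20592.
Avoiding (7,7): 48620 - 20592.

Final answer: 28028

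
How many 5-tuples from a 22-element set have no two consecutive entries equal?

Let g(n) count such strings. g(1) = 22, and each valid string of length n-1 extends in 21 ways (any symbol but the last), so g(n) = 21 g(n-1).
Total: g(5) = 22 x 21^4.

Final answer: 22 x 21^{4} = 4278582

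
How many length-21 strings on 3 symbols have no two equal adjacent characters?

First character: 3 choices. Each subsequent: 2 choices (must differ from the previous one).
Total: 3 x 2^20.

Final answer: 3 x 2^{20} = 3145728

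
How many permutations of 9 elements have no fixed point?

D(n) = (n-1)(D(n-1) + D(n-2)), D(0)=1, D(1)=0.
Building up: D(2)=1, D(3)=2, D(4)=9, D(5)=44, D(6)=265, D(7)=1854, D(8)=14833.
D(9) = 8 x (D(8) + D(7)) = 8 x (14833 + 1854).

Final answer: D(9) = 133496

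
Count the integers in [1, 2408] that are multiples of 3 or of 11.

Multiples of 3: 802. Multiples of 11: 218. Of both (lcm=33): 72.
By inclusion-exclusion: 802 + 218 - 72.

Final answer: 948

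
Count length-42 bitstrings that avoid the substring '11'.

Let a(n) count valid strings. If the last bit is 0 the prefix is any valid string of length n-1; if it is 1 the string must end in 01 with a valid prefix of length n-2. So a(n) = a(n-1) + a(n-2), a(1)=2, a(2)=3.
Computing successive values: a(1)=2, a(2)=3, a(3)=5, a(4)=8, a(5)=13, a(6)=21, a(7)=34, a(8)=55, a(9)=89, a(10)=144, a(11)=233, a(12)=377, a(13)=610, a(14)=987, a(15)=1597, a(16)=2584, a(17)=4181, a(18)=6765, a(19)=10946, a(20)=17711, a(21)=28657, a(22)=46368, a(23)=75025, a(24)=121393, a(25)=196418, a(26)=317811, a(27)=514229, a(28)=832040, a(29)=1346269, a(30)=2178309, a(31)=3524578, a(32)=5702887, a(33)=9227465, a(34)=14930352, a(35)=24157817, a(36)=39088169, a(37)=63245986, a(38)=102334155, a(39)=165580141, a(40)=267914296, a(41)=433494437, a(42)=701408733.

Final answer: 701408733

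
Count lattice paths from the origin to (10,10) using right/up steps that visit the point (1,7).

Paths (0,0)->(1,7): C(8,7) = 8.
Paths (1,7)->(10,10): C(12,3) = 220.
By multiplication principle: 8 x 220.

Final answer: 1760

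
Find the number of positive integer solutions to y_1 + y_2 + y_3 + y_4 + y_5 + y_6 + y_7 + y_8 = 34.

Substitute y'_i = y_i - 1 (so y'_i >= 0). Then sum y'_i = 34 - 8 = 26.
Stars and bars: C(26+8-1, 8-1) = C(33,7).

Final answer: C(33,7) = 4272048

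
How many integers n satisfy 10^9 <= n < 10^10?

These are the integers in [10^9, 10^10), so the count is 10^10 - 10^9 = 9 x 10^9.

Final answer: 9000000000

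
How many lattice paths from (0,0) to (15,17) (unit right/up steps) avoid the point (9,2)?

Total paths to (15,17): C(32,17) = 565722720.
Paths through (9,2): C(11,2) x C(21,15) = 2984520.
Avoiding (9,2): 565722720 - 2984520.

Final answer: 562738200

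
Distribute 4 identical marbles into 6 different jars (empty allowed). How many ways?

Stars and bars: C(n+k-1, k-1) = C(9,5).

Final answer: C(9,5) = 126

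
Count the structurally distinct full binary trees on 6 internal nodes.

This is a standard Catalan-number count: the answer is C_n. Here n = 6.
C_n = C(2n,n)/(n+1), so C_{6} = C(12,6)/7 = 924/7.

Final answer: C_{6} = 132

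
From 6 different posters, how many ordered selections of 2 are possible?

P(6,2) = 6!/(6-2)! = 6!/4!.

Final answer: P(6,2) = 30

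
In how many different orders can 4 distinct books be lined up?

The number of ways to arrange 4 distinct objects is 4!.

Final answer: 4! = 24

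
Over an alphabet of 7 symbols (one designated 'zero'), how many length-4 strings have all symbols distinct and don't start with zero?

The leading digit has 6 choices (anything but zero); the next has 6 (anything but the first), then 5, and so on, one fewer each time.
Total: 6 x 6 x 5 x 4.

Final answer: 720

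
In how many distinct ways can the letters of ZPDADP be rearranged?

Letters (A:1, D:2, P:2, Z:1). Total letters: 6.
Permutations = 6!/(2! x 2!).

Final answer: 180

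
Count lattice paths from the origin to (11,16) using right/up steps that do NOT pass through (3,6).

Total paths to (11,16): C(27,16) = 13037895.
Paths through (3,6): C(9,6) x C(18,10) = 3675672.
Avoiding (3,6): 13037895 - 3675672.

Final answer: 9362223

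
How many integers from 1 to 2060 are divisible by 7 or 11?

Multiples of 7: 294. Multiples of 11: 187. Of both (lcm=77): 26.
By inclusion-exclusion: 294 + 187 - 26.

Final answer: 455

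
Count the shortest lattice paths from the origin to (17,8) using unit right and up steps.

Each path has 17 right steps and 8 up steps in some order (25 steps total).
Choose which 8 of the 25 steps are up: C(25,8).

Final answer: C(25,8) = 1081575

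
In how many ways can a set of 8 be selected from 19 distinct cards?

C(19,8) = 19!/(8! x 11!).

Final answer: \binom{19}{8} = 75582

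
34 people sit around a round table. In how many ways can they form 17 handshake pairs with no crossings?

The structures are counted by the Catalan number C_n. Here n = 34/2 = 17.
C_n = C(2n,n) - C(2n,n+1), so C_{17} = C(34,17) - C(34,18) = 2333606220 - 2203961430.

Final answer: C_{17} = 129644790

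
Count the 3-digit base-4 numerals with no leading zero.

In base 4, the leading digit has 3 choices (1..3); each of the remaining 2 digits has 4 choices.
Total: 3 x 4^2.

Final answer: 48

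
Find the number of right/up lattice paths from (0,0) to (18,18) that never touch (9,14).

Total paths to (18,18): C(36,18) = 9075135300.
Paths through (9,14): C(23,14) x C(13,4) = 584290850.
Avoiding (9,14): 9075135300 - 584290850.

Final answer: 8490844450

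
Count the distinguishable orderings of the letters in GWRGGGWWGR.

Letters (G:5, R:2, W:3). Total letters: 10.
Permutations = 10!/(5! x 3! x 2!).

Final answer: 2520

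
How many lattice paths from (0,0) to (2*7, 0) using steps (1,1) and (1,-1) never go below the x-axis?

Total monotonic paths to (7,7): C(14,7) = 3432.
Reflecting each bad path at its first crossing gives a bijection with paths to (6,8): C(14,8) = 3003.
Valid Dyck paths: 3432 - 3003.
(Equivalently, C_{7} = C(14,7)/8 = 3432/8.)

Final answer: C_{7} = 429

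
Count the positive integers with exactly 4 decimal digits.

The leading digit cannot be 0 (9 options); the other 3 digits can be anything (10 options each).
Total: 9 x 10^3.

Final answer: 9000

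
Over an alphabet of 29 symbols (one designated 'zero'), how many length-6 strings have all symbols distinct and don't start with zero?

The leading digit has 28 choices (anything but zero); the next has 28 (anything but the first), then 27, and so on, one fewer each time.
Total: 28 x 28 x 27 x 26 x 25 x 24.

Final answer: 330220800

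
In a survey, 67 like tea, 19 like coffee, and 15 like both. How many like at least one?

|A union B| = |A| + |B| - |A intersect B| = 67 + 19 - 15.

Final answer: 71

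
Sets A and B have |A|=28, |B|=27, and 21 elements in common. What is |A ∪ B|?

|A union B| = |A| + |B| - |A intersect B| = 28 + 27 - 21.

Final answer: 34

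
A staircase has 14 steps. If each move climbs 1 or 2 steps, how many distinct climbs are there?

Condition on the final move: it is a 1-step (f(n-1) ways to get there) or a 2-step (f(n-2) ways), so f(n) = f(n-1) + f(n-2), with f(1)=1, f(2)=2.
Building up term by term: f(1)=1, f(2)=2, f(3)=3, f(4)=5, f(5)=8, f(6)=13, f(7)=21, f(8)=34, f(9)=55, f(10)=89, f(11)=144, f(12)=233, f(13)=377, f(14)=610.

Final answer: 610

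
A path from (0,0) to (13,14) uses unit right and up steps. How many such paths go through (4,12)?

Paths (0,0)->(4,12): C(16,12) = 1820.
Paths (4,12)->(13,14): C(11,2) = 55.
By multiplication principle: 1820 x 55.

Final answer: 100100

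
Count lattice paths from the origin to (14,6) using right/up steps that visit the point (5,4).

Paths (0,0)->(5,4): C(9,4) = 126.
Paths (5,4)->(14,6): C(11,2) = 55.
By multiplication principle: 126 x 55.

Final answer: 6930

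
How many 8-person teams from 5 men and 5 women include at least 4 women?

Sum over valid woman counts:
C(5,4)C(5,4) = 25
C(5,5)C(5,3) = 10
Total: 25 + 10.

Final answer: 35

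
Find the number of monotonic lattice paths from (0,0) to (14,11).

Each path has 14 right steps and 11 up steps in some order (25 steps total).
Choose which 11 of the 25 steps are up: C(25,11).

Final answer: C(25,11) = 4457400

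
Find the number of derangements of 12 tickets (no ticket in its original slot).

Use the recurrence D(n) = (n-1)(D(n-1) + D(n-2)) with D(0)=1, D(1)=0.
D(2) = 1 x (0 + 1) = 1
D(3) = 2 x (1 + 0) = 2
D(4) = 3 x (2 + 1) = 9
D(5) = 4 x (9 + 2) = 44
D(6) = 5 x (44 + 9) = 265
D(7) = 6 x (265 + 44) = 1854
D(8) = 7 x (1854 + 265) = 14833
D(9) = 8 x (14833 + 1854) = 133496
D(10) = 9 x (133496 + 14833) = 1334961
D(11) = 10 x (1334961 + 133496) = 14684570
D(12) = 11 x (D(11) + D(10)) = 11 x (14684570 + 1334961)

Final answer: D(12) = 176214841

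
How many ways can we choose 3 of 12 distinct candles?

C(12,3) = 12!/(3! x (12-3)!).

Final answer: C(12,3) = 220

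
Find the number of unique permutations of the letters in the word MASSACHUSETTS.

Letters (A:2, C:1, E:1, H:1, M:1, S:4, T:2, U:1). Total letters: 13.
Permutations = 13!/(4! x 2! x 2!).

Final answer: 64864800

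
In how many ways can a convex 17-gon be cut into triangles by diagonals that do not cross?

The structures are counted by the Catalan number C_n. Here n = 17 - 2 = 15.
C_n = C(2n,n) - C(2n,n+1), so C_{15} = C(30,15) - C(30,16) = 155117520 - 145422675.

Final answer: C_{15} = 9694845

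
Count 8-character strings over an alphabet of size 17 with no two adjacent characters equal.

Let g(n) count such strings. g(1) = 17, and each valid string of length n-1 extends in 16 ways (any symbol but the last), so g(n) = 16 g(n-1).
Total: g(8) = 17 x 16^7.

Final answer: 17 x 16^{7} = 4563402752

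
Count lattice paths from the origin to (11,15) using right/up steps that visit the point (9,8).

Paths (0,0)->(9,8): C(17,8) = 24310.
Paths (9,8)->(11,15): C(9,7) = 36.
By multiplication principle: 24310 x 36.

Final answer: 875160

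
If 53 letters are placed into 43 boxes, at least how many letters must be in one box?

By the pigeonhole principle: ceiling(53/43).

Final answer: 2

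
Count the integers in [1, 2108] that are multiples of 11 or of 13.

Multiples of 11: 191. Multiples of 13: 162. Of both (lcm=143): 14.
By inclusion-exclusion: 191 + 162 - 14.

Final answer: 339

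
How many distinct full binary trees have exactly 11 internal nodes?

This is a standard Catalan-number count: the answer is C_n. Here n = 11.
C_n = C(2n,n) - C(2n,n+1), so C_{11} = C(22,11) - C(22,12) = 705432 - 646646.

Final answer: C_{11} = 58786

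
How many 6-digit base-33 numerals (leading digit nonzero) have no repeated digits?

First digit: 32 (nonzero). Second: 32 (not first). Third: 31, etc.
Total: 32 x 32 x 31 x 30 x 29 x 28.

Final answer: 773283840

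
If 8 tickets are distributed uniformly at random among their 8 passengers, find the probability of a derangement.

Use the recurrence D(n) = (n-1)(D(n-1) + D(n-2)) with D(0)=1, D(1)=0.
Building up: D(2)=1, D(3)=2, D(4)=9, D(5)=44, D(6)=265, D(7)=1854, D(8)=14833.
Total arrangements: 8! = 40320.
Probability = D(8)/8! = 2119/5760.

Final answer: D(8)/8! = 14833/40320 = 0.367882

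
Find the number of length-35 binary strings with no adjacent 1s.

A valid string ends in 0 (append to any length-(n-1) valid string) or in 01 (append to any length-(n-2) valid string), so a(n) = a(n-1) + a(n-2) with a(1)=2, a(2)=3.
Iterating the recurrence: a(1)=2, a(2)=3, a(3)=5, a(4)=8, a(5)=13, a(6)=21, a(7)=34, a(8)=55, a(9)=89, a(10)=144, a(11)=233, a(12)=377, a(13)=610, a(14)=987, a(15)=1597, a(16)=2584, a(17)=4181, a(18)=6765, a(19)=10946, a(20)=17711, a(21)=28657, a(22)=46368, a(23)=75025, a(24)=121393, a(25)=196418, a(26)=317811, a(27)=514229, a(28)=832040, a(29)=1346269, a(30)=2178309, a(31)=3524578, a(32)=5702887, a(33)=9227465, a(34)=14930352, a(35)=24157817.

Final answer: 24157817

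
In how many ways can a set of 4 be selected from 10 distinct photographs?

C(10,4) = 10!/(4! x (10-4)!).

Final answer: C(10,4) = 210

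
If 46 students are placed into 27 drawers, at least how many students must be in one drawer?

By the pigeonhole principle: ceiling(46/27).

Final answer: 2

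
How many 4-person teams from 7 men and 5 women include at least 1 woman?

Sum over valid woman counts:
C(5,1)C(7,3) = 175
C(5,2)C(7,2) = 210
C(5,3)C(7,1) = 70
C(5,4)C(7,0) = 5
Total: 175 + 210 + 70 + 5.

Final answer: 460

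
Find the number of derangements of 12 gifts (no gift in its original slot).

Use the recurrence D(n) = (n-1)(D(n-1) + D(n-2)) with D(0)=1, D(1)=0.
D(2) = 1 x (0 + 1) = 1
D(3) = 2 x (1 + 0) = 2
D(4) = 3 x (2 + 1) = 9
D(5) = 4 x (9 + 2) = 44
D(6) = 5 x (44 + 9) = 265
D(7) = 6 x (265 + 44) = 1854
D(8) = 7 x (1854 + 265) = 14833
D(9) = 8 x (14833 + 1854) = 133496
D(10) = 9 x (133496 + 14833) = 1334961
D(11) = 10 x (1334961 + 133496) = 14684570
D(12) = 11 x (D(11) + D(10)) = 11 x (14684570 + 1334961)

Final answer: D(12) = 176214841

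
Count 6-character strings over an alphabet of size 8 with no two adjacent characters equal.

Let g(n) count such strings. g(1) = 8, and each valid string of length n-1 extends in 7 ways (any symbol but the last), so g(n) = 7 g(n-1).
Total: g(6) = 8 x 7^5.

Final answer: 8 x 7^{5} = 134456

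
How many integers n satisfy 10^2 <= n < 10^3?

These are the integers in [10^2, 10^3), so the count is 10^3 - 10^2 = 9 x 10^2.

Final answer: 900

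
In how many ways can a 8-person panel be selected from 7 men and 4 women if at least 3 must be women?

Sum over valid woman counts:
C(4,3)C(7,5) = 84
C(4,4)C(7,4) = 35
Total: 84 + 35.

Final answer: 119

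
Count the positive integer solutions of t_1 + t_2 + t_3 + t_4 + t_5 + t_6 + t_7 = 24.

Substitute t'_i = t_i - 1 (so t'_i >= 0). Then sum t'_i = 24 - 7 = 17.
Stars and bars: C(17+7-1, 7-1) = C(23,6).

Final answer: C(23,6) = 100947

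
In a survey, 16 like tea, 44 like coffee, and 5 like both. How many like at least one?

|A union B| = |A| + |B| - |A intersect B| = 16 + 44 - 5.

Final answer: 55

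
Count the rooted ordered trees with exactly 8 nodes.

This is counted by the nth Catalan number C_n. Here n = 8 - 1 = 7.
C_n = C(2n,n) - C(2n,n+1), so C_{7} = C(14,7) - C(14,8) = 3432 - 3003.

Final answer: C_{7} = 429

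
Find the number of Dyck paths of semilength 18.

Total monotonic paths to (18,18): C(36,18) = 9075135300.
By the reflection principle, paths that go above the diagonal number C(36,19) = 8597496600.
Valid Dyck paths: 9075135300 - 8597496600.
(Check: C(36,18) - C(36,19) = C(36,18)/19, the Catalan number C_{18}.)

Final answer: C_{18} = 477638700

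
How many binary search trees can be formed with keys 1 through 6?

This is counted by the nth Catalan number C_n. Here n = 6.
Using C_0 = 1 and C_(k+1) = C_k x 2(2k+1)/(k+2), build up term by term: C_1=1, C_2=2, C_3=5, C_4=14, C_5=42, C_6=132.

Final answer: C_{6} = 132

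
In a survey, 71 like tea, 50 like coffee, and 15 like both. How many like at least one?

|A union B| = |A| + |B| - |A intersect B| = 71 + 50 - 15.

Final answer: 106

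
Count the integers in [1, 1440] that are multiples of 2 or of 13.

Multiples of 2: 720. Multiples of 13: 110. Of both (lcm=26): 55.
By inclusion-exclusion: 720 + 110 - 55.

Final answer: 775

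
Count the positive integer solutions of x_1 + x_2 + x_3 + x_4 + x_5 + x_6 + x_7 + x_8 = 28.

Substitute x'_i = x_i - 1 (so x'_i >= 0). Then sum x'_i = 28 - 8 = 20.
Stars and bars: C(20+8-1, 8-1) = C(27,7).

Final answer: C(27,7) = 888030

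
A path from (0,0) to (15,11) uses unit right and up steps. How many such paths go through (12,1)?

Paths (0,0)->(12,1): C(13,1) = 13.
Paths (12,1)->(15,11): C(13,10) = 286.
By multiplication principle: 13 x 286.

Final answer: 3718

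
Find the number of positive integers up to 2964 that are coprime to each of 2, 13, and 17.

|div by 2|=1482, |div by 13|=228, |div by 17|=174.
|div by 2&13|=114, |div by 2&17|=87, |div by 13&17|=13, |div by all|=6.
By inclusion-exclusion, divisible by at least one: 1482+228+174-114-87-13+6 = 1676.
Not divisible by any: 2964 - 1676.

Final answer: 1288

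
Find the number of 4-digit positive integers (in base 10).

The leading digit cannot be 0 (9 options); the other 3 digits can be anything (10 options each).
Total: 9 x 10^3.

Final answer: 9000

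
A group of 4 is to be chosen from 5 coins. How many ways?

C(5,4) = 5!/(4! x (5-4)!).

Final answer: C(5,4) = 5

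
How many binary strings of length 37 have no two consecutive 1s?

Let a(n) count valid strings. If the last bit is 0 the prefix is any valid string of length n-1; if it is 1 the string must end in 01 with a valid prefix of length n-2. So a(n) = a(n-1) + a(n-2), a(1)=2, a(2)=3.
Iterating the recurrence: a(1)=2, a(2)=3, a(3)=5, a(4)=8, a(5)=13, a(6)=21, a(7)=34, a(8)=55, a(9)=89, a(10)=144, a(11)=233, a(12)=377, a(13)=610, a(14)=987, a(15)=1597, a(16)=2584, a(17)=4181, a(18)=6765, a(19)=10946, a(20)=17711, a(21)=28657, a(22)=46368, a(23)=75025, a(24)=121393, a(25)=196418, a(26)=317811, a(27)=514229, a(28)=832040, a(29)=1346269, a(30)=2178309, a(31)=3524578, a(32)=5702887, a(33)=9227465, a(34)=14930352, a(35)=24157817, a(36)=39088169, a(37)=63245986.

Final answer: 63245986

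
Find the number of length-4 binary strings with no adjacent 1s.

A valid string ends in 0 (append to any length-(n-1) valid string) or in 01 (append to any length-(n-2) valid string), so a(n) = a(n-1) + a(n-2) with a(1)=2, a(2)=3.
Building up term by term: a(1)=2, a(2)=3, a(3)=5, a(4)=8.

Final answer: 8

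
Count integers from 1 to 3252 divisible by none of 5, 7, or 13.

|div by 5|=650, |div by 7|=464, |div by 13|=250.
|div by 5&7|=92, |div by 5&13|=50, |div by 7&13|=35, |div by all|=7.
By inclusion-exclusion, divisible by at least one: 650+464+250-92-50-35+7 = 1194.
Not divisible by any: 3252 - 1194.

Final answer: 2058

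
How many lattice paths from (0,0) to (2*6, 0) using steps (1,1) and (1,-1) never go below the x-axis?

Total monotonic paths to (6,6): C(12,6) = 924.
Paths that cross above y=x (reflection bijection): C(12,7) = 792.
Valid Dyck paths: 924 - 792.
(Equivalently, C_{6} = C(12,6)/7 = 924/7.)

Final answer: C_{6} = 132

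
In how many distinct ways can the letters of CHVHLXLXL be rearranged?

Letters (C:1, H:2, L:3, V:1, X:2). Total letters: 9.
Permutations = 9!/(3! x 2! x 2!).

Final answer: 15120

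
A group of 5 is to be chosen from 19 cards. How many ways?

C(19,5) = 19!/(5! x 14!).

Final answer: \binom{19}{5} = 11628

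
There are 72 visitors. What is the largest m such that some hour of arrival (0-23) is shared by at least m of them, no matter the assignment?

There are 24 possible values for hour of arrival (0-23). With 72 visitors and 24 categories, by pigeonhole: ceiling(72/24).

Final answer: 3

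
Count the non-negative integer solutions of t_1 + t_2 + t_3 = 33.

Stars and bars with 33 stars and 2 bars:
C(33+3-1, 3-1) = C(35,2).

Final answer: C(35,2) = 595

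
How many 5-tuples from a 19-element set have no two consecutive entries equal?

First character: 19 choices. Each subsequent: 18 choices (must differ from the previous one).
Total: 19 x 18^4.

Final answer: 19 x 18^{4} = 1994544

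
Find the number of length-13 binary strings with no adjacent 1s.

A valid string ends in 0 (append to any length-(n-1) valid string) or in 01 (append to any length-(n-2) valid string), so a(n) = a(n-1) + a(n-2) with a(1)=2, a(2)=3.
Building up term by term: a(1)=2, a(2)=3, a(3)=5, a(4)=8, a(5)=13, a(6)=21, a(7)=34, a(8)=55, a(9)=89, a(10)=144, a(11)=233, a(12)=377, a(13)=610.

Final answer: 610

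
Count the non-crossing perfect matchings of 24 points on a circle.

This is a standard Catalan-number count: the answer is C_n. Here n = 24/2 = 12.
C_n = C(2n,n)/(n+1), so C_{12} = C(24,12)/13 = 2704156/13.

Final answer: C_{12} = 208012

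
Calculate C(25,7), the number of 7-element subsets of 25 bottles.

C(25,7) = 25!/(7! x 18!).

Final answer: \binom{25}{7} = 480700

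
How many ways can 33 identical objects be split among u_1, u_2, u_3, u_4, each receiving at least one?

Substitute u'_i = u_i - 1 (so u'_i >= 0). Then sum u'_i = 33 - 4 = 29.
Stars and bars: C(29+4-1, 4-1) = C(32,3).

Final answer: C(32,3) = 4960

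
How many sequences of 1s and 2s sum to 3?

Let f(n) be the number of climbs. Removing the last move (1 or 2 steps) gives f(n) = f(n-1) + f(n-2); base cases f(1)=1, f(2)=2.
Building up term by term: f(1)=1, f(2)=2, f(3)=3.

Final answer: 3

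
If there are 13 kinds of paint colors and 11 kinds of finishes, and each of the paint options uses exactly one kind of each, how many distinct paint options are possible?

By the multiplication principle: 13 x 11.

Final answer: 143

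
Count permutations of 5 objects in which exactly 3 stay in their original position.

Choose which 3 elements are fixed: C(5,3) = 10.
Derange the remaining 2 using D(j) = (j-1)(D(j-1) + D(j-2)), D(0)=1, D(1)=0: D(2)=1.
Total: 10 x 1.

Final answer: C(5,3) D(2) = 10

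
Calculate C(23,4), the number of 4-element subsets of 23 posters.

C(23,4) = 23!/(4! x (23-4)!).

Final answer: C(23,4) = 8855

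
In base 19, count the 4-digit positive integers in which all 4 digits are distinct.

The leading digit has 18 choices (anything but zero); the next has 18 (anything but the first), then 17, and so on, one fewer each time.
Total: 18 x 18 x 17 x 16.

Final answer: 88128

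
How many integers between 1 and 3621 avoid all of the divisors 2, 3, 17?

|div by 2|=1810, |div by 3|=1207, |div by 17|=213.
|div by 2&3|=603, |div by 2&17|=106, |div by 3&17|=71, |div by all|=35.
By inclusion-exclusion, divisible by at least one: 1810+1207+213-603-106-71+35 = 2485.
Not divisible by any: 3621 - 2485.

Final answer: 1136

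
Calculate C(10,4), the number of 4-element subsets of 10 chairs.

C(10,4) = 10!/(4! x (10-4)!).

Final answer: C(10,4) = 210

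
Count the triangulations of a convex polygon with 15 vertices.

This is counted by the nth Catalan number C_n. Here n = 15 - 2 = 13.
Using C_0 = 1 and C_(k+1) = C_k x 2(2k+1)/(k+2), build up term by term: C_1=1, C_2=2, C_3=5, C_4=14, C_5=42, C_6=132, C_7=429, C_8=1430, C_9=4862, C_10=16796, C_11=58786, C_12=208012, C_13=742900.

Final answer: C_{13} = 742900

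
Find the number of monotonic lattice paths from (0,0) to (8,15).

Each path has 8 right steps and 15 up steps in some order (23 steps total).
Choose which 15 of the 23 steps are up: C(23,15).

Final answer: C(23,15) = 490314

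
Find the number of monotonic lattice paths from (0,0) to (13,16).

Each path has 13 right steps and 16 up steps in some order (29 steps total).
Choose which 16 of the 29 steps are up: C(29,16).

Final answer: C(29,16) = 67863915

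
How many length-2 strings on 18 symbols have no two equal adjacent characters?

Let g(n) count such strings. g(1) = 18, and each valid string of length n-1 extends in 17 ways (any symbol but the last), so g(n) = 17 g(n-1).
Total: g(2) = 18 x 17^1.

Final answer: 18 x 17^{1} = 306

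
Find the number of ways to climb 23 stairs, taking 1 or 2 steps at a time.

Condition on the final move: it is a 1-step (f(n-1) ways to get there) or a 2-step (f(n-2) ways), so f(n) = f(n-1) + f(n-2), with f(1)=1, f(2)=2.
Iterating the recurrence: f(1)=1, f(2)=2, f(3)=3, f(4)=5, f(5)=8, f(6)=13, f(7)=21, f(8)=34, f(9)=55, f(10)=89, f(11)=144, f(12)=233, f(13)=377, f(14)=610, f(15)=987, f(16)=1597, f(17)=2584, f(18)=4181, f(19)=6765, f(20)=10946, f(21)=17711, f(22)=28657, f(23)=46368.

Final answer: 46368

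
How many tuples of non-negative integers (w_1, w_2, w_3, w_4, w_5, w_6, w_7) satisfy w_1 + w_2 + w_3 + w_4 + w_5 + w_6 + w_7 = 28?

Stars and bars with 28 stars and 6 bars:
C(28+7-1, 7-1) = C(34,6).

Final answer: C(34,6) = 1344904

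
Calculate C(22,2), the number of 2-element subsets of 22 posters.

C(22,2) = 22!/(2! x (22-2)!).

Final answer: C(22,2) = 231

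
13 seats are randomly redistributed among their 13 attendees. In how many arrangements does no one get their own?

Use the recurrence D(n) = (n-1)(D(n-1) + D(n-2)) with D(0)=1, D(1)=0.
D(2) = 1 x (0 + 1) = 1
D(3) = 2 x (1 + 0) = 2
D(4) = 3 x (2 + 1) = 9
D(5) = 4 x (9 + 2) = 44
D(6) = 5 x (44 + 9) = 265
D(7) = 6 x (265 + 44) = 1854
D(8) = 7 x (1854 + 265) = 14833
D(9) = 8 x (14833 + 1854) = 133496
D(10) = 9 x (133496 + 14833) = 1334961
D(11) = 10 x (1334961 + 133496) = 14684570
D(12) = 11 x (14684570 + 1334961) = 176214841
D(13) = 12 x (D(12) + D(11)) = 12 x (176214841 + 14684570)

Final answer: D(13) = 2290792932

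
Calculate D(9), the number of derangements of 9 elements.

D(n) = (n-1)(D(n-1) + D(n-2)), D(0)=1, D(1)=0.
Building up: D(2)=1, D(3)=2, D(4)=9, D(5)=44, D(6)=265, D(7)=1854, D(8)=14833.
D(9) = 8 x (D(8) + D(7)) = 8 x (14833 + 1854).

Final answer: D(9) = 133496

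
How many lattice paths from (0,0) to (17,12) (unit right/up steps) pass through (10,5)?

Paths (0,0)->(10,5): C(15,5) = 3003.
Paths (10,5)->(17,12): C(14,7) = 3432.
By multiplication principle: 3003 x 3432.

Final answer: 10306296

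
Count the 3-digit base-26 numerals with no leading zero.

Leading digit: 25 options (nonzero). Other 2 digit(s): 26 options each.
Total: 25 x 26^2.

Final answer: 16900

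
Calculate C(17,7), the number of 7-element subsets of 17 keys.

C(17,7) = 17!/(7! x 10!).

Final answer: \binom{17}{7} = 19448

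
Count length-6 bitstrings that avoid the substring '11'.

A valid string ends in 0 (append to any length-(n-1) valid string) or in 01 (append to any length-(n-2) valid string), so a(n) = a(n-1) + a(n-2) with a(1)=2, a(2)=3.
Iterating the recurrence: a(1)=2, a(2)=3, a(3)=5, a(4)=8, a(5)=13, a(6)=21.

Final answer: 21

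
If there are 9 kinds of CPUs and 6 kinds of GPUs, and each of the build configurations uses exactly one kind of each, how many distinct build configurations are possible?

By the multiplication principle: 9 x 6.

Final answer: 54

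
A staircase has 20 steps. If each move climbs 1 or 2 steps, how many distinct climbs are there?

Let f(n) be the number of climbs. Removing the last move (1 or 2 steps) gives f(n) = f(n-1) + f(n-2); base cases f(1)=1, f(2)=2.
Computing successive values: f(1)=1, f(2)=2, f(3)=3, f(4)=5, f(5)=8, f(6)=13, f(7)=21, f(8)=34, f(9)=55, f(10)=89, f(11)=144, f(12)=233, f(13)=377, f(14)=610, f(15)=987, f(16)=1597, f(17)=2584, f(18)=4181, f(19)=6765, f(20)=10946.

Final answer: 10946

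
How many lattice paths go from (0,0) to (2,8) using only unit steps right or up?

Each path has 2 right steps and 8 up steps in some order (10 steps total).
Choose which 8 of the 10 steps are up: C(10,8).

Final answer: C(10,8) = 45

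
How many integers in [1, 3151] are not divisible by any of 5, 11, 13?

|div by 5|=630, |div by 11|=286, |div by 13|=242.
|div by 5&11|=57, |div by 5&13|=48, |div by 11&13|=22, |div by all|=4.
By inclusion-exclusion, divisible by at least one: 630+286+242-57-48-22+4 = 1035.
Not divisible by any: 3151 - 1035.

Final answer: 2116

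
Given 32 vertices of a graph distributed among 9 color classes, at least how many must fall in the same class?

By pigeonhole with 32 objects and 9 categories: ceiling(32/9).

Final answer: 4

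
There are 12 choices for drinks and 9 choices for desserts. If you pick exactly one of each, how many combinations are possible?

By the multiplication principle: 12 x 9.

Final answer: 108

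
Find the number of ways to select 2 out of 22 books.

C(22,2) = 22!/(2! x (22-2)!).

Final answer: C(22,2) = 231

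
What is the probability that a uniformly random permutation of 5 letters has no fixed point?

D(n) = (n-1)(D(n-1) + D(n-2)), D(0)=1, D(1)=0.
Building up: D(2)=1, D(3)=2, D(4)=9, D(5)=44.
Total arrangements: 5! = 120.
Probability = D(5)/5! = 11/30.

Final answer: D(5)/5! = 44/120 = 0.366667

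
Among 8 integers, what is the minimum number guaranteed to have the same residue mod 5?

There are 5 possible values for residue mod 5. With 8 integers and 5 categories, by pigeonhole: ceiling(8/5).

Final answer: 2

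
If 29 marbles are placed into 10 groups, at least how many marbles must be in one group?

By the pigeonhole principle: ceiling(29/10).

Final answer: 3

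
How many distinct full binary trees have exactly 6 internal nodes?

This is counted by the nth Catalan number C_n. Here n = 6.
C_n = C(2n,n)/(n+1), so C_{6} = C(12,6)/7 = 924/7.

Final answer: C_{6} = 132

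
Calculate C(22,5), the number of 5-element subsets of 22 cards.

C(22,5) = 22!/(5! x (22-5)!).

Final answer: C(22,5) = 26334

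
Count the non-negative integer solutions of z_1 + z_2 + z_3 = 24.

Stars and bars with 24 stars and 2 bars:
C(24+3-1, 3-1) = C(26,2).

Final answer: C(26,2) = 325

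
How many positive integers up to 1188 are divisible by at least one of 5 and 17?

Multiples of 5: 237. Multiples of 17: 69. Of both (lcm=85): 13.
By inclusion-exclusion: 237 + 69 - 13.

Final answer: 293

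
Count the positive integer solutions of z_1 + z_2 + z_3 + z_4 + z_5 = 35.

Substitute z'_i = z_i - 1 (so z'_i >= 0). Then sum z'_i = 35 - 5 = 30.
Stars and bars: C(30+5-1, 5-1) = C(34,4).

Final answer: C(34,4) = 46376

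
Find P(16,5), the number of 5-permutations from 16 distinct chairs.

P(16,5) = 16!/(16-5)! = 16!/11!.

Final answer: P(16,5) = 524160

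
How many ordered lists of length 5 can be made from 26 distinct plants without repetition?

P(26,5) = 26!/(26-5)! = 26!/21!.

Final answer: P(26,5) = 7893600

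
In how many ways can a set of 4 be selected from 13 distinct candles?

C(13,4) = 13!/(4! x 9!).

Final answer: \binom{13}{4} = 715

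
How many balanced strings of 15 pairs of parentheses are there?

This is a standard Catalan-number count: the answer is C_n. Here n = 15 (pairs).
C_n = C(2n,n) - C(2n,n+1), so C_{15} = C(30,15) - C(30,16) = 155117520 - 145422675.

Final answer: C_{15} = 9694845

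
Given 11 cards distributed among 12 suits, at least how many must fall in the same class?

By pigeonhole with 11 objects and 12 categories: ceiling(11/12).

Final answer: 1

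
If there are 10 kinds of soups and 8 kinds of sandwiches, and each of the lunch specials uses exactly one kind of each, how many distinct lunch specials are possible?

By the multiplication principle: 10 x 8.

Final answer: 80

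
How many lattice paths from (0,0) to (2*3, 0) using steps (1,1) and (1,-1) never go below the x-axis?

Total monotonic paths to (3,3): C(6,3) = 20.
Reflecting each bad path at its first crossing gives a bijection with paths to (2,4): C(6,4) = 15.
Valid Dyck paths: 20 - 15.
(Equivalently, C_{3} = C(6,3)/4 = 20/4.)

Final answer: C_{3} = 5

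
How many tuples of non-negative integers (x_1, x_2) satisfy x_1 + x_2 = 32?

Stars and bars with 32 stars and 1 bars:
C(32+2-1, 2-1) = C(33,1).

Final answer: C(33,1) = 33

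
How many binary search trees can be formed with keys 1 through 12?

This is a standard Catalan-number count: the answer is C_n. Here n = 12.
C_n = (2n)!/(n!(n+1)!), so C_{12} = 24!/(12! x 13!) = C(24,12)/13 = 2704156/13.

Final answer: C_{12} = 208012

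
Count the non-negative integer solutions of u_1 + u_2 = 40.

Stars and bars with 40 stars and 1 bars:
C(40+2-1, 2-1) = C(41,1).

Final answer: C(41,1) = 41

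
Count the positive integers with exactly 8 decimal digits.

First digit: 9 choices (1-9). Each of the remaining 7 digits: 10 choices.
Total: 9 x 10^7.

Final answer: 90000000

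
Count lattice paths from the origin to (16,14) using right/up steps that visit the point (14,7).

Paths (0,0)->(14,7): C(21,7) = 116280.
Paths (14,7)->(16,14): C(9,7) = 36.
By multiplication principle: 116280 x 36.

Final answer: 4186080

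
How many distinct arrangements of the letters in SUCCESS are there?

Letters (C:2, E:1, S:3, U:1). Total letters: 7.
Permutations = 7!/(3! x 2!).

Final answer: 420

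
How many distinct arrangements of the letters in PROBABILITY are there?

Letters (A:1, B:2, I:2, L:1, O:1, P:1, R:1, T:1, Y:1). Total letters: 11.
Permutations = 11!/(2! x 2!).

Final answer: 9979200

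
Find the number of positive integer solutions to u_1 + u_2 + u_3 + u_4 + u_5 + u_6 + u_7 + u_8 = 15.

Substitute u'_i = u_i - 1 (so u'_i >= 0). Then sum u'_i = 15 - 8 = 7.
Stars and bars: C(7+8-1, 8-1) = C(14,7).

Final answer: C(14,7) = 3432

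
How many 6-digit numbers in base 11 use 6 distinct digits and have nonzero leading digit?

First digit: 10 (nonzero). Second: 10 (not first). Third: 9, etc.
Total: 10 x 10 x 9 x 8 x 7 x 6.

Final answer: 302400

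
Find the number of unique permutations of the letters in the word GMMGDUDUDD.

Letters (D:4, G:2, M:2, U:2). Total letters: 10.
Permutations = 10!/(4! x 2! x 2! x 2!).

Final answer: 18900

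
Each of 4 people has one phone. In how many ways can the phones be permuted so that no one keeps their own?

Use the recurrence D(n) = (n-1)(D(n-1) + D(n-2)) with D(0)=1, D(1)=0.
D(2) = 1 x (0 + 1) = 1
D(3) = 2 x (1 + 0) = 2
D(4) = 3 x (D(3) + D(2)) = 3 x (2 + 1)

Final answer: D(4) = 9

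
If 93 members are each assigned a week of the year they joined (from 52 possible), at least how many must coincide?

There are 52 possible values for week of the year they joined. With 93 members and 52 categories, by pigeonhole: ceiling(93/52).

Final answer: 2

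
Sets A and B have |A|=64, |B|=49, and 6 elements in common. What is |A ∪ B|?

|A union B| = |A| + |B| - |A intersect B| = 64 + 49 - 6.

Final answer: 107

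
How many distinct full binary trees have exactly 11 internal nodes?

This is a standard Catalan-number count: the answer is C_n. Here n = 11.
C_n = (2n)!/(n!(n+1)!), so C_{11} = 22!/(11! x 12!) = C(22,11)/12 = 705432/12.

Final answer: C_{11} = 58786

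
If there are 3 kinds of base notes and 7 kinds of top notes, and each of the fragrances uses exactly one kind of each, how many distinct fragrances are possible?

By the multiplication principle: 3 x 7.

Final answer: 21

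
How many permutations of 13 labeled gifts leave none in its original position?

D(n) = (n-1)(D(n-1) + D(n-2)), D(0)=1, D(1)=0.
D(2) = 1 x (0 + 1) = 1
D(3) = 2 x (1 + 0) = 2
D(4) = 3 x (2 + 1) = 9
D(5) = 4 x (9 + 2) = 44
D(6) = 5 x (44 + 9) = 265
D(7) = 6 x (265 + 44) = 1854
D(8) = 7 x (1854 + 265) = 14833
D(9) = 8 x (14833 + 1854) = 133496
D(10) = 9 x (133496 + 14833) = 1334961
D(11) = 10 x (1334961 + 133496) = 14684570
D(12) = 11 x (14684570 + 1334961) = 176214841
D(13) = 12 x (D(12) + D(11)) = 12 x (176214841 + 14684570)

Final answer: D(13) = 2290792932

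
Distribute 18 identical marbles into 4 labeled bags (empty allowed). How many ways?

Stars and bars: C(n+k-1, k-1) = C(21,3).

Final answer: C(21,3) = 1330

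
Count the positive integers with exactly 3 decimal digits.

First digit: 9 choices (1-9). Each of the remaining 2 digits: 10 choices.
Total: 9 x 10^2.

Final answer: 900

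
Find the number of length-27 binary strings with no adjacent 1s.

Classify by the final bit: ...0 gives a(n-1) strings, ...01 gives a(n-2) strings. Thus a(n) = a(n-1) + a(n-2) with a(1)=2, a(2)=3.
Computing successive values: a(1)=2, a(2)=3, a(3)=5, a(4)=8, a(5)=13, a(6)=21, a(7)=34, a(8)=55, a(9)=89, a(10)=144, a(11)=233, a(12)=377, a(13)=610, a(14)=987, a(15)=1597, a(16)=2584, a(17)=4181, a(18)=6765, a(19)=10946, a(20)=17711, a(21)=28657, a(22)=46368, a(23)=75025, a(24)=121393, a(25)=196418, a(26)=317811, a(27)=514229.

Final answer: 514229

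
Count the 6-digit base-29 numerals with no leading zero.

Leading digit: 28 options (nonzero). Other 5 digit(s): 29 options each.
Total: 28 x 29^5.

Final answer: 574312172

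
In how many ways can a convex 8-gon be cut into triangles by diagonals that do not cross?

The structures are counted by the Catalan number C_n. Here n = 8 - 2 = 6.
C_n = C(2n,n) - C(2n,n+1), so C_{6} = C(12,6) - C(12,7) = 924 - 792.

Final answer: C_{6} = 132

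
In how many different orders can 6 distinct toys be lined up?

The number of ways to arrange 6 distinct objects is 6!.

Final answer: 6! = 720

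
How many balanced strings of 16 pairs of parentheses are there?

This is counted by the nth Catalan number C_n. Here n = 16 (pairs).
C_n = (2n)!/(n!(n+1)!), so C_{16} = 32!/(16! x 17!) = C(32,16)/17 = 601080390/17.

Final answer: C_{16} = 35357670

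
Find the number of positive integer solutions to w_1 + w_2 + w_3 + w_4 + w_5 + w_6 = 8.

Substitute w'_i = w_i - 1 (so w'_i >= 0). Then sum w'_i = 8 - 6 = 2.
Stars and bars: C(2+6-1, 6-1) = C(7,5).

Final answer: C(7,5) = 21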